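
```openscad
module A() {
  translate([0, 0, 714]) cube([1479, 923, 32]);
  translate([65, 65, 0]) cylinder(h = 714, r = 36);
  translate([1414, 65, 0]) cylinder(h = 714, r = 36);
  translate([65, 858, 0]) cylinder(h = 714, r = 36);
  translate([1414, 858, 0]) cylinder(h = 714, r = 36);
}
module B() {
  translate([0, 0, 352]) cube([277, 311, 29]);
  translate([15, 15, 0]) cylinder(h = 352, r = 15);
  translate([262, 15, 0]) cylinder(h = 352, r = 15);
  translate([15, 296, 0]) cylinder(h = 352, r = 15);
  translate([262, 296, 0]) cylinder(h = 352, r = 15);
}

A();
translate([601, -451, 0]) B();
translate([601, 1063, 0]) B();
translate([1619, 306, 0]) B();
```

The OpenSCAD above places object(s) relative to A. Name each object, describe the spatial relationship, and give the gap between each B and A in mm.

A is a table. B is a stool. Three stools sit around the table at the −y, +y, +x sides. The gap between each stool and the table is 140 mm.

Each stool's nearest face is 140 mm from the table's bounding box.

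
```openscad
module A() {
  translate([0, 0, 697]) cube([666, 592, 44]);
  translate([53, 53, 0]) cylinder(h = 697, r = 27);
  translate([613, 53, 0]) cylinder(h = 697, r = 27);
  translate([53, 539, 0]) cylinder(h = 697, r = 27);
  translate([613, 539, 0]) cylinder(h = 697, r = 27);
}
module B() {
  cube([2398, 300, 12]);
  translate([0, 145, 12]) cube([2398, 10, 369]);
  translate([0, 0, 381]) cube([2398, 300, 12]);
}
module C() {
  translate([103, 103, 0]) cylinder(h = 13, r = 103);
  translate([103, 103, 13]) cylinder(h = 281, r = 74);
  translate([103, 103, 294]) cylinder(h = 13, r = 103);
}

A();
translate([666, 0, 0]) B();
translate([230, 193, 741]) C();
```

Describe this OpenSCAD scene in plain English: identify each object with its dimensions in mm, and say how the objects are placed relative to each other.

A is a table with a 666×592 mm rectangular top, 44 mm thick, top surface at z = 741 mm, supported by four round legs of 54 mm diameter, each leg's bounding box inset 26 mm from the nearest pair of top edges, running from the floor.

B is an I-beam lying along x, 2398 mm long. Overall section height 393 mm. Two flanges 300 mm wide (y) and 12 mm thick, one on the floor and one at the top; a web 10 mm thick runs between them, centred on the flange width.

C is a spool: two coaxial disc flanges of radius 103 mm and thickness 13 mm, joined by a core cylinder of radius 74 mm and height 281 mm. The lower flange rests on z = 0 and the three cylinders share a vertical axis.

The I-beam is against the table's +x side, with their −y faces flush. The spool is on top of the table, centred.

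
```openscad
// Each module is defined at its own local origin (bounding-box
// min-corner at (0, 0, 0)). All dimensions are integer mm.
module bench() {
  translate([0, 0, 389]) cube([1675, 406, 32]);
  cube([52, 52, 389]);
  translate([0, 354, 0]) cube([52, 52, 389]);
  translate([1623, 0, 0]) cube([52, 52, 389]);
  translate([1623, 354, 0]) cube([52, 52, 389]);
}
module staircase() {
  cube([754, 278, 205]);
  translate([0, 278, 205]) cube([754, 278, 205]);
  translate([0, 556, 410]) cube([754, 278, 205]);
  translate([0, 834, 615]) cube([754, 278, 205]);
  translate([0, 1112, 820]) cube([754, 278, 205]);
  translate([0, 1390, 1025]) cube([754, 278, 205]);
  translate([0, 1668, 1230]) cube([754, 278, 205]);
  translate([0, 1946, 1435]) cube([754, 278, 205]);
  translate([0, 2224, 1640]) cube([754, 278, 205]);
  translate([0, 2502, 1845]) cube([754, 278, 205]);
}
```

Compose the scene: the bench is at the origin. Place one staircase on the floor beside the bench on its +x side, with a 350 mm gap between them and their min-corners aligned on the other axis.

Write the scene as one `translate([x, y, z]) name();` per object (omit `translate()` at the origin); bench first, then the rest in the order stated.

bench();
translate([2025, 0, 0]) staircase();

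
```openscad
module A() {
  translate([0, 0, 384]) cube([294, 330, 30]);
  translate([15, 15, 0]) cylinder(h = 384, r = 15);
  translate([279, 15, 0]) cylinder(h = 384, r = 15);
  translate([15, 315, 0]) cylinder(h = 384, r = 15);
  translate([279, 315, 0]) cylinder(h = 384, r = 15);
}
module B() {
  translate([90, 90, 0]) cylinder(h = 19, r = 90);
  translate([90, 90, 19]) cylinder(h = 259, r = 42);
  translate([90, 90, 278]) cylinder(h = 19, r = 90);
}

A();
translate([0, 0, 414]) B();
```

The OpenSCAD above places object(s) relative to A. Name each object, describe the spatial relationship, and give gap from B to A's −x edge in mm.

The spool's min-x is at 0; the stool's min-x is 0; gap = 0 mm.

A is a stool. B is a spool. The spool is on top of the stool. The gap from the spool to the stool's −x edge is 0 mm.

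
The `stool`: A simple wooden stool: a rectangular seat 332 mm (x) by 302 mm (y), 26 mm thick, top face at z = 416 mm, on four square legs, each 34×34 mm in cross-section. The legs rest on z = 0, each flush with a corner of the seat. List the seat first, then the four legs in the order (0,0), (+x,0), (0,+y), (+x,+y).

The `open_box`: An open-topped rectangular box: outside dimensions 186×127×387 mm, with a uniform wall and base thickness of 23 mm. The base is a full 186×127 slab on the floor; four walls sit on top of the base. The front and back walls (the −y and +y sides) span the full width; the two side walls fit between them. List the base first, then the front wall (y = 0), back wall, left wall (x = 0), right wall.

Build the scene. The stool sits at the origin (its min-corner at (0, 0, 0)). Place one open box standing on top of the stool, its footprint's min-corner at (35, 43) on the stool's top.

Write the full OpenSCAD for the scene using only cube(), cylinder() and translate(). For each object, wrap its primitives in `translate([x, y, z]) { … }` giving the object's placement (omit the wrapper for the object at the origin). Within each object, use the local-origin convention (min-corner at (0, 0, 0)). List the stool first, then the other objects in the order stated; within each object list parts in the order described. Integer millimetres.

translate([0, 0, 390]) cube([332, 302, 26]);
cube([34, 34, 390]);
translate([298, 0, 0]) cube([34, 34, 390]);
translate([0, 268, 0]) cube([34, 34, 390]);
translate([298, 268, 0]) cube([34, 34, 390]);
translate([35, 43, 416]) {
  cube([186, 127, 23]);
  translate([0, 0, 23]) cube([186, 23, 364]);
  translate([0, 104, 23]) cube([186, 23, 364]);
  translate([0, 23, 23]) cube([23, 81, 364]);
  translate([163, 23, 23]) cube([23, 81, 364]);
}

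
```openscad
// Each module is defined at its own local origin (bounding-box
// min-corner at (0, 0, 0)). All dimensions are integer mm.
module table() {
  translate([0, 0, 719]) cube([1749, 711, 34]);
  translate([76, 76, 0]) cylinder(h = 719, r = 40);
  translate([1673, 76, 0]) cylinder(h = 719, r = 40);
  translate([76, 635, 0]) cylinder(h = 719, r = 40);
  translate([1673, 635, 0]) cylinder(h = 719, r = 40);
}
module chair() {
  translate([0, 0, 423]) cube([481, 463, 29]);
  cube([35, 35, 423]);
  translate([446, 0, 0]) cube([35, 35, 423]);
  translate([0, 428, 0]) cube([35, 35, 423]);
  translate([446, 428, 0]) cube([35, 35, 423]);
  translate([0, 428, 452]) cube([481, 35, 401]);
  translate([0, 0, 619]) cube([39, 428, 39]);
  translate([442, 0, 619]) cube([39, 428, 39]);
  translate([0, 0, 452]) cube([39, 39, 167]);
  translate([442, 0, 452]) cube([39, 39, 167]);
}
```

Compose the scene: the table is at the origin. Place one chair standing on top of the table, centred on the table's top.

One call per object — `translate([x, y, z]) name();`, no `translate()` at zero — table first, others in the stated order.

table();
translate([634, 124, 753]) chair();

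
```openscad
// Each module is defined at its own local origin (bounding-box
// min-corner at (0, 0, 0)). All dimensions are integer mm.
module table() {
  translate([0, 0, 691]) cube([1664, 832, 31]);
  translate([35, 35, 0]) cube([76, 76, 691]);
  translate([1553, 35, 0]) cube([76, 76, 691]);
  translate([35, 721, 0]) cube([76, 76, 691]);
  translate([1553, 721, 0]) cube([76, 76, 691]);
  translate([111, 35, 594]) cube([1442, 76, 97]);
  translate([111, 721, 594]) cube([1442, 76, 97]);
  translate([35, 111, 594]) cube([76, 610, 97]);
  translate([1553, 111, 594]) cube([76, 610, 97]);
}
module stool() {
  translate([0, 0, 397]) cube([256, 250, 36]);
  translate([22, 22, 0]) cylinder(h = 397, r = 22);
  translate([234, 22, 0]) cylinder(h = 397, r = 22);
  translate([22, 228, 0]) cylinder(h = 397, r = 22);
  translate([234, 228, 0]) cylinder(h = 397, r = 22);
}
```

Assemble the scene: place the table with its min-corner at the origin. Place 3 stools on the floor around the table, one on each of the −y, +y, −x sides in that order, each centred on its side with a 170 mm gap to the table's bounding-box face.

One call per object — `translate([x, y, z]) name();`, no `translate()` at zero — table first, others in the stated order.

table();
translate([704, -420, 0]) stool();
translate([704, 1002, 0]) stool();
translate([-426, 291, 0]) stool();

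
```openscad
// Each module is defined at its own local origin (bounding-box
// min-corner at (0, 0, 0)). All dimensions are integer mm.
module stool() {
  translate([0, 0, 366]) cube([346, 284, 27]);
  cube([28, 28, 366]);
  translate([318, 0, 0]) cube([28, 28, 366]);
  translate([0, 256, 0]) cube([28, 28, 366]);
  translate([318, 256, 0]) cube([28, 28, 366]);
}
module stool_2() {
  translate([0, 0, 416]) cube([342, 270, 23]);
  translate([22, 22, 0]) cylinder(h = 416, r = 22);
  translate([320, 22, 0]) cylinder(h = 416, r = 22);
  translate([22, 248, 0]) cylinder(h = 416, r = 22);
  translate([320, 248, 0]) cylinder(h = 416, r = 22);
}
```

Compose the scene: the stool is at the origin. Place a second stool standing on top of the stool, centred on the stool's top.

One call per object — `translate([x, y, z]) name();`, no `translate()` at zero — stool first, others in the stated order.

stool();
translate([2, 7, 393]) stool_2();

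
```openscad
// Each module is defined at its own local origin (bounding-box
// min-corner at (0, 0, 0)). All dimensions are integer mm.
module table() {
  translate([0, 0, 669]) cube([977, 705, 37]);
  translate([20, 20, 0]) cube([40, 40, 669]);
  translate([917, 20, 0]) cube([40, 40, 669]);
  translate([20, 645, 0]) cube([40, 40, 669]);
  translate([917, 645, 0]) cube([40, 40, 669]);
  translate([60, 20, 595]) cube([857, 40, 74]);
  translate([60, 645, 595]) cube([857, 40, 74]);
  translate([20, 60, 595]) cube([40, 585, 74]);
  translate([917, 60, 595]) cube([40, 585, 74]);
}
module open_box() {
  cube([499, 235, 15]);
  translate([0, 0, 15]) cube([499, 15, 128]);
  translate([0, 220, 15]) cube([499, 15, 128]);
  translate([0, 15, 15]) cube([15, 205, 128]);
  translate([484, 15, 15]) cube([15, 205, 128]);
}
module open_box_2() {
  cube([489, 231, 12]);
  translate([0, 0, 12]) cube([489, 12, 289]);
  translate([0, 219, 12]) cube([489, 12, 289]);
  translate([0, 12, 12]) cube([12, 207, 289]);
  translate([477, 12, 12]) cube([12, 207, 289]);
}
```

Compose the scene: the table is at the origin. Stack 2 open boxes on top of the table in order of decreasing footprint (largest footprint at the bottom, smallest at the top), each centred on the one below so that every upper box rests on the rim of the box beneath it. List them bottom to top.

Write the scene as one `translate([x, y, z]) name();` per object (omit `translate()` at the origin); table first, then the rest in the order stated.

table();
translate([239, 235, 706]) open_box();
translate([244, 237, 849]) open_box_2();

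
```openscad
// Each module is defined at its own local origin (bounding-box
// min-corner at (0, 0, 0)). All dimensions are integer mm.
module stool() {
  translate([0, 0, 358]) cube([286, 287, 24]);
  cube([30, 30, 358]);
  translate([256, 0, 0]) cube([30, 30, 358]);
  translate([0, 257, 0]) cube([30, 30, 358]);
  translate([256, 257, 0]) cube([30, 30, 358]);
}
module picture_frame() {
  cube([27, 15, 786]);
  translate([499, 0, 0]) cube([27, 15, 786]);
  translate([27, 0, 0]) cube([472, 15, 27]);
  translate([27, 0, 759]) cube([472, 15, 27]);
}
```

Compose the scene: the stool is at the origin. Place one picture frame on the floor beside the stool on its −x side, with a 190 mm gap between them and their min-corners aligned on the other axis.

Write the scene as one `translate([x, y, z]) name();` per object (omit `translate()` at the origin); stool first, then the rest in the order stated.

stool();
translate([-716, 0, 0]) picture_frame();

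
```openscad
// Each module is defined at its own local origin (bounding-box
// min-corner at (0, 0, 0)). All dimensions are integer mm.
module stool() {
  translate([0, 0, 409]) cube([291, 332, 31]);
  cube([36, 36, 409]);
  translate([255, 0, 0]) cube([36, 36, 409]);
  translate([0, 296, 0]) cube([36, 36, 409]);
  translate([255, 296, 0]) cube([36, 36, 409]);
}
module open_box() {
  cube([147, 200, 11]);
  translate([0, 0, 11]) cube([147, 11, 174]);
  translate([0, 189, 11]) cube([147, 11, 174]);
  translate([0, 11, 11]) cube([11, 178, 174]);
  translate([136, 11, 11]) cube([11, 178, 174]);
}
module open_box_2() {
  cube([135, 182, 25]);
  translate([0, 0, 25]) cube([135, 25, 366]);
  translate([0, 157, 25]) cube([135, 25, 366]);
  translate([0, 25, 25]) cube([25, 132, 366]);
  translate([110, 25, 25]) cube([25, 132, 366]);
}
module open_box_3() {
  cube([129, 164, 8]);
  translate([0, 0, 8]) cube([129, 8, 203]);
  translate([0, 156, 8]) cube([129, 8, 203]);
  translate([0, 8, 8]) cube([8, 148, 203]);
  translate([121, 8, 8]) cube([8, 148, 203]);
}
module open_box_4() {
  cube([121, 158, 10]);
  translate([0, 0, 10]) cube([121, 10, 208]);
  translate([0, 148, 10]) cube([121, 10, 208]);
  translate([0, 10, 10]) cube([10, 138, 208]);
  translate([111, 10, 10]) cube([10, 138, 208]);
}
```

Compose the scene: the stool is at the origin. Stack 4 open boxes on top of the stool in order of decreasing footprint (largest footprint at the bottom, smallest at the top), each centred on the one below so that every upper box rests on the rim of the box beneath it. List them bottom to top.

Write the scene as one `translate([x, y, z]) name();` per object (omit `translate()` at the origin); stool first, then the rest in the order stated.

stool();
translate([72, 66, 440]) open_box();
translate([78, 75, 625]) open_box_2();
translate([81, 84, 1016]) open_box_3();
translate([85, 87, 1227]) open_box_4();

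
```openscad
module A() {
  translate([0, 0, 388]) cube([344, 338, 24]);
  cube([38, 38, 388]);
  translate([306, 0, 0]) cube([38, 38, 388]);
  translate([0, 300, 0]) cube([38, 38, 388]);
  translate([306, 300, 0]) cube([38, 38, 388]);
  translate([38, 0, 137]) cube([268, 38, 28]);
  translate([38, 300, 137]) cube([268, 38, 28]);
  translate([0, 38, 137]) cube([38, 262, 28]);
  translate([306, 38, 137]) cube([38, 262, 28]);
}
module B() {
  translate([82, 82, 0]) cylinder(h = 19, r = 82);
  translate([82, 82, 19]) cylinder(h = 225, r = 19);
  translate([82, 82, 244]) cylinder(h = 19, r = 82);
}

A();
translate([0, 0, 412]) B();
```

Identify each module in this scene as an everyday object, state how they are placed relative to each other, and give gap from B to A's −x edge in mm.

The spool's min-x is at 0; the stool's min-x is 0; gap = 0 mm.

A is a stool. B is a spool. The spool is on top of the stool. The gap from the spool to the stool's −x edge is 0 mm.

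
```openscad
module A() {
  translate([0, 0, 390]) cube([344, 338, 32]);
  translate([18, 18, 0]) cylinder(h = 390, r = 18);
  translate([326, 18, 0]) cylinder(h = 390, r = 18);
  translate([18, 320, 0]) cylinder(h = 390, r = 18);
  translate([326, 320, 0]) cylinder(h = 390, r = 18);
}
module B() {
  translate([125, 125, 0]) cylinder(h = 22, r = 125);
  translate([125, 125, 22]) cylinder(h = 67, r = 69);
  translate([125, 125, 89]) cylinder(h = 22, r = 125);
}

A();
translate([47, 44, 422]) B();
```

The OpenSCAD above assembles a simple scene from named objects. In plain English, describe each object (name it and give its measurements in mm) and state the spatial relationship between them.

A is a four-legged stool. The seat is a 344×338×32 mm slab whose top surface is at z = 422 mm; four round legs, each 36 mm in diameter, run from the floor (z = 0) to the underside of the seat, each leg's axis is inset half a diameter from the nearest pair of seat edges (so the leg's bounding box is flush with the corner).

B is a spool: two coaxial disc flanges of radius 125 mm and thickness 22 mm, joined by a core cylinder of radius 69 mm and height 67 mm. The lower flange rests on z = 0 and the three cylinders share a vertical axis.

The spool is on top of the stool, centred.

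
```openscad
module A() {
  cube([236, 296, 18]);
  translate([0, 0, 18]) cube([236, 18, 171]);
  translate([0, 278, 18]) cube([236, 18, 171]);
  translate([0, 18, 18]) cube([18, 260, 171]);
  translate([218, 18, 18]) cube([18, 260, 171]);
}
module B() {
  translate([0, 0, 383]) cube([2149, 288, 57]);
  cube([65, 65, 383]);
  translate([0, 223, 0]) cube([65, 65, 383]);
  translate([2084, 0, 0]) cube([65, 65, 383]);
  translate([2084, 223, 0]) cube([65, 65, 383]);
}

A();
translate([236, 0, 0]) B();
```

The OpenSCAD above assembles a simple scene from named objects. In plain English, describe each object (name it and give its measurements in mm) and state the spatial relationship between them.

A is an open-topped rectangular box: outside dimensions 236×296×189 mm, with a uniform wall and base thickness of 18 mm. The base is a full 236×296 slab on the floor; four walls sit on top of the base. The front and back walls (the −y and +y sides) span the full width; the two side walls fit between them.

B is a long wooden bench with a 2149 mm (x) × 288 mm (y) seat, 57 mm thick, its top surface 440 mm above the floor. Four 65 mm square legs at the seat corners, flush with the edges, run from z = 0 to the seat underside.

The bench is against the open box's +x side, with their −y faces flush.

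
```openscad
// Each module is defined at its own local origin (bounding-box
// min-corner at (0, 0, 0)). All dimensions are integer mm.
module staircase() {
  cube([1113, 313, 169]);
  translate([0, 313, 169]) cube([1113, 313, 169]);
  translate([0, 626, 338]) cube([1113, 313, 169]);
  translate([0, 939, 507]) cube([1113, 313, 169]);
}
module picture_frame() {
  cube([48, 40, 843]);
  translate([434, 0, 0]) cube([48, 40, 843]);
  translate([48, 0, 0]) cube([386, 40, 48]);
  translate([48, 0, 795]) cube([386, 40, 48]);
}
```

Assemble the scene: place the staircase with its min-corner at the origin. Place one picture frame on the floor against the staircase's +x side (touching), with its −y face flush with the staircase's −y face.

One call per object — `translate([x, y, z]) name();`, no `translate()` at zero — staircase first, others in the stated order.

staircase();
translate([1113, 0, 0]) picture_frame();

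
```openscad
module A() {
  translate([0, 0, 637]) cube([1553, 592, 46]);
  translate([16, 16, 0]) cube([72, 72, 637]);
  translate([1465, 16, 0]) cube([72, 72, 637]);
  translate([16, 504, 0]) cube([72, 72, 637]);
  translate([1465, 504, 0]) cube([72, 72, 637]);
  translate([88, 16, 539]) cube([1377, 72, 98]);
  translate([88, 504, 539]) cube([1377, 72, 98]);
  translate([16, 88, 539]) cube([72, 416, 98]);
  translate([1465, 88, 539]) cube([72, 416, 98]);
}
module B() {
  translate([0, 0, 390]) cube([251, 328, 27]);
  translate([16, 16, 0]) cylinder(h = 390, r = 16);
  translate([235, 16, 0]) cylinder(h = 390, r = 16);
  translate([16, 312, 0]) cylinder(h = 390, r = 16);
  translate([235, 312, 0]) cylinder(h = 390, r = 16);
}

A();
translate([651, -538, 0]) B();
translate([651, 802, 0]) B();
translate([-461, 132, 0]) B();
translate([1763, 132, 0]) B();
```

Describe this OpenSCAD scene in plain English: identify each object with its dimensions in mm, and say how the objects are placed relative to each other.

A is a rectangular dining table. The top is 1553×592×46 mm with its upper surface at z = 683 mm. It stands on four 72×72 mm square legs, each inset 16 mm from the nearest pair of top edges, running from the floor to the underside of the top. Four apron rails, 72 mm thick and 98 mm tall, run between adjacent legs with their top edges flush with the underside of the top and their outer faces flush with the legs' outer faces.

B is a four-legged stool. The seat is a 251×328×27 mm slab whose top surface is at z = 417 mm; four round legs, each 32 mm in diameter, run from the floor (z = 0) to the underside of the seat, each leg's axis is inset half a diameter from the nearest pair of seat edges (so the leg's bounding box is flush with the corner).

Four stools sit around the table at the −y, +y, −x, +x sides.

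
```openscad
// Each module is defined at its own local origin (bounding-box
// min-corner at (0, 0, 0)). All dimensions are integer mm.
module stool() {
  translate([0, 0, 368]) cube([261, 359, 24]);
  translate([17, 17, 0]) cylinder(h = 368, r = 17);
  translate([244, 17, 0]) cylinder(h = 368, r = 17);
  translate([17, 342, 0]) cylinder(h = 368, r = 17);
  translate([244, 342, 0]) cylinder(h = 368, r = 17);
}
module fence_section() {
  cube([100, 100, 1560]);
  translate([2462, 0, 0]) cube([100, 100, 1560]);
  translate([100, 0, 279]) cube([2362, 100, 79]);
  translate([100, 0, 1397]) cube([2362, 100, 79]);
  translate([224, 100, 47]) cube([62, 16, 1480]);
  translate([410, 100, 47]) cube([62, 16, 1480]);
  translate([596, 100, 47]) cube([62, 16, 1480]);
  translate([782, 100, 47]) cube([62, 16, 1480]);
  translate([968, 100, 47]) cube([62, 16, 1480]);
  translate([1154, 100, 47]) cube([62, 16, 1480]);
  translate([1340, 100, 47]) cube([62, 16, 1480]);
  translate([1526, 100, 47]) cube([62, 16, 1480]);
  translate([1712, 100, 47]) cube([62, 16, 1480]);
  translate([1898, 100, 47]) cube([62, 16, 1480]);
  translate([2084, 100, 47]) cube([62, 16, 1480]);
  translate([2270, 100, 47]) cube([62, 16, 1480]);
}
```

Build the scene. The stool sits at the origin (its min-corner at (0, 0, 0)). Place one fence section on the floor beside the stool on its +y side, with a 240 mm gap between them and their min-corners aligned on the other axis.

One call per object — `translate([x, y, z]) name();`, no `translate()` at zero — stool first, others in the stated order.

stool();
translate([0, 599, 0]) fence_section();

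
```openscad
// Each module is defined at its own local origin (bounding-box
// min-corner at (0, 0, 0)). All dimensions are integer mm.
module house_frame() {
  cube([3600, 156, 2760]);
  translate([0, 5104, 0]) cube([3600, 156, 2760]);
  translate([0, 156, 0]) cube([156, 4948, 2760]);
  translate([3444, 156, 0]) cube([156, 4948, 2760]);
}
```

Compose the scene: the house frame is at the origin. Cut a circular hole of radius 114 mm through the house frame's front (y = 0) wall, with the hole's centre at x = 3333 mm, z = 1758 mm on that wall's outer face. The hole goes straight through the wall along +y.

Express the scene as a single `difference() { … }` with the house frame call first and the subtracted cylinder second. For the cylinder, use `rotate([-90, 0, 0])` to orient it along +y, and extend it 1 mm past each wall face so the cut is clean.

difference() {
  house_frame();
  translate([3333, -1, 1758]) rotate([-90, 0, 0]) cylinder(h = 158, r = 114);
}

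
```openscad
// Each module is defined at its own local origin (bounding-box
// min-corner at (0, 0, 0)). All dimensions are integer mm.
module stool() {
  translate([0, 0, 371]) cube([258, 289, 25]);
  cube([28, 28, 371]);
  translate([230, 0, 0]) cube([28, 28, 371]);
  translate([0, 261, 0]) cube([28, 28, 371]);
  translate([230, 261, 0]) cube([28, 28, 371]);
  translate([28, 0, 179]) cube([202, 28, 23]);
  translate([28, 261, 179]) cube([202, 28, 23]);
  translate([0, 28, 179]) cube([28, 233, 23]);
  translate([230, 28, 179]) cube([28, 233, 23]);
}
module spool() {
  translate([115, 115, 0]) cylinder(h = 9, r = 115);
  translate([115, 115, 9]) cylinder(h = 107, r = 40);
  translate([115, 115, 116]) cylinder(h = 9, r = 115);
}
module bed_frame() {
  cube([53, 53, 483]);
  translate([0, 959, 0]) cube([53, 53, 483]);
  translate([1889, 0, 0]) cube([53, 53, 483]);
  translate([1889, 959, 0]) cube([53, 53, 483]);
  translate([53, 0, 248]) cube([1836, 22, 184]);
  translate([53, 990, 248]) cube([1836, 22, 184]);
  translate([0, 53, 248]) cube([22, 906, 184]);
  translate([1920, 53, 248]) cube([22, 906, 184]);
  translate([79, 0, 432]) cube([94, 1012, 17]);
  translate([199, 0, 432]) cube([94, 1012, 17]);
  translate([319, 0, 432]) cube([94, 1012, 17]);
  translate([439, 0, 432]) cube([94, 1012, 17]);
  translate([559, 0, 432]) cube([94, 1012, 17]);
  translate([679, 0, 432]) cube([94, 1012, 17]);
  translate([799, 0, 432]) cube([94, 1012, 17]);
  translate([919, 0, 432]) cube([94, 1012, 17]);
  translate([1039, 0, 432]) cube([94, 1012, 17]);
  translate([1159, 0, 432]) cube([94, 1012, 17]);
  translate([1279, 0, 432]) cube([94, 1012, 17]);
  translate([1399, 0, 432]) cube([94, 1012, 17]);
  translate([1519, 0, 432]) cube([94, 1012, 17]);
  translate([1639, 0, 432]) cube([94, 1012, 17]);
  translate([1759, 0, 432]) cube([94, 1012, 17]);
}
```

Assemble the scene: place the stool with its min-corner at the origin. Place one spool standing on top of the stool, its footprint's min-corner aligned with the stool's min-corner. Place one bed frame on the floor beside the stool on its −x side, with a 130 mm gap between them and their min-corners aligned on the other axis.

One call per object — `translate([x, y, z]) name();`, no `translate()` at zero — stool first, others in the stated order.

stool();
translate([0, 0, 396]) spool();
translate([-2072, 0, 0]) bed_frame();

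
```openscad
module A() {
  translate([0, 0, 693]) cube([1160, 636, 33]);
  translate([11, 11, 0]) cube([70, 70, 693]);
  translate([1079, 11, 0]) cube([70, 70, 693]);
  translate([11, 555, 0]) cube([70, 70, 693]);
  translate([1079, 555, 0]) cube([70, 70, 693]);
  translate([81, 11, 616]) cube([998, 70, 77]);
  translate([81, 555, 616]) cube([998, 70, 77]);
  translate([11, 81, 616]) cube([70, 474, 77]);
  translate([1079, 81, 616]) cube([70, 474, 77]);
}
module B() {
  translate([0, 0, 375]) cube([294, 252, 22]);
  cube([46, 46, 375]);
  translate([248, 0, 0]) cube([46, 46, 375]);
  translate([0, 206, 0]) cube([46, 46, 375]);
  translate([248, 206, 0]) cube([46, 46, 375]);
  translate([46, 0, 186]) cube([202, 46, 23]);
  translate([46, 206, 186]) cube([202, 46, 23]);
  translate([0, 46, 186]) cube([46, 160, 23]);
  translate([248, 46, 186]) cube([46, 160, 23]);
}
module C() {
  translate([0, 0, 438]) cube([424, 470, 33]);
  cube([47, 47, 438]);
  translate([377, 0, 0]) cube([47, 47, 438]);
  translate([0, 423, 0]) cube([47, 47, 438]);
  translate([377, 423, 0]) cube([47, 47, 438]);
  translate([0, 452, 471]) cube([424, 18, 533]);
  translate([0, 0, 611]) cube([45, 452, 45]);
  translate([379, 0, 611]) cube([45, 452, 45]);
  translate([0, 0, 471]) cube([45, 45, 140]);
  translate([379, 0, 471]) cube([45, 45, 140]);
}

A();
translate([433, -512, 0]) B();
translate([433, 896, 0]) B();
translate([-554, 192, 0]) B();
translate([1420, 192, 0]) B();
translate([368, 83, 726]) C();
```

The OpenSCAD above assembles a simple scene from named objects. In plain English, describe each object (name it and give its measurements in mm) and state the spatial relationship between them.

A is a rectangular dining table. The top is 1160×636×33 mm with its upper surface at z = 726 mm. It stands on four 70×70 mm square legs, each inset 11 mm from the nearest pair of top edges, running from the floor to the underside of the top. Four apron rails, 70 mm thick and 77 mm tall, run between adjacent legs with their top edges flush with the underside of the top and their outer faces flush with the legs' outer faces.

B is a four-legged stool. The seat is 294×252 mm, 22 mm thick, top at z = 397 mm. It stands on four square legs, each 46×46 mm in cross-section, from z = 0 to the seat underside, each flush with a corner of the seat. Four stretchers, 46 mm wide and 23 mm tall, connect adjacent legs with their undersides at z = 186 mm, each running between the inner faces of the legs it joins and aligned with the legs' outer faces on the other axis.

C is a chair: 424×470 mm seat, 33 mm thick, top at z = 471 mm, on four 47 mm square corner legs flush with the seat edges. A 18 mm thick backrest slab spans the full seat width, extending 533 mm above the seat top, its back face flush with the seat's +y edge. Two armrests of 45×45 mm section run along each side from the seat's front edge to the front of the backrest, top faces 185 mm above the seat top and outer faces flush with the seat's x-edges; a 45×45 mm post under the front of each armrest stands on the seat at the front corner.

Four stools sit around the table at the −y, +y, −x, +x sides. The chair is on top of the table, centred.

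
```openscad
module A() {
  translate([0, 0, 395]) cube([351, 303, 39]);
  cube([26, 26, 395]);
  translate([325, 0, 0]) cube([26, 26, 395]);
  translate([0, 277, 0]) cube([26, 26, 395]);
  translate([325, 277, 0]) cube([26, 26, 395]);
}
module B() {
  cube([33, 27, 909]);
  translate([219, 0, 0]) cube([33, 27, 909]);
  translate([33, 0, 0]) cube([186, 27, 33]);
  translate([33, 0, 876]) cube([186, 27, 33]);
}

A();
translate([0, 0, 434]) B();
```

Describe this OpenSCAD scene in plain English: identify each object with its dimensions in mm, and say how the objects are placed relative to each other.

A is a simple wooden stool: a rectangular seat 351 mm (x) by 303 mm (y), 39 mm thick, top face at z = 434 mm, on four square legs, each 26×26 mm in cross-section. The legs rest on z = 0, each flush with a corner of the seat.

B is a rectangular picture frame lying in the x–z plane (depth along y). The opening is 186 mm wide (x) by 843 mm tall (z), surrounded by a border 33 mm wide on all four sides. The frame is 27 mm deep and is made of two full-height vertical stiles with two horizontal rails fitted between them.

The picture frame is on top of the stool.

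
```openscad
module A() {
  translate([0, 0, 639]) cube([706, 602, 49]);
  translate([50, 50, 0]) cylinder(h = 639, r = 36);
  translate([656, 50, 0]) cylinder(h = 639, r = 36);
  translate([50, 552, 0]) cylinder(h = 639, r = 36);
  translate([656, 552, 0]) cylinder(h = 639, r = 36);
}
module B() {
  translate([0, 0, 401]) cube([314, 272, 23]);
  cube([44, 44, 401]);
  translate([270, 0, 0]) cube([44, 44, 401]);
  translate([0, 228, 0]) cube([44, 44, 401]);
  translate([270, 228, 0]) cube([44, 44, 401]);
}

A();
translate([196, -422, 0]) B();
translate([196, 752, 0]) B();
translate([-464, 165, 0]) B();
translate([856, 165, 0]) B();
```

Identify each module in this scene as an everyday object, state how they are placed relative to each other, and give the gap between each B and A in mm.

Each stool's nearest face is 150 mm from the table's bounding box.

A is a table. B is a stool. Four stools sit around the table at the −y, +y, −x, +x sides. The gap between each stool and the table is 150 mm.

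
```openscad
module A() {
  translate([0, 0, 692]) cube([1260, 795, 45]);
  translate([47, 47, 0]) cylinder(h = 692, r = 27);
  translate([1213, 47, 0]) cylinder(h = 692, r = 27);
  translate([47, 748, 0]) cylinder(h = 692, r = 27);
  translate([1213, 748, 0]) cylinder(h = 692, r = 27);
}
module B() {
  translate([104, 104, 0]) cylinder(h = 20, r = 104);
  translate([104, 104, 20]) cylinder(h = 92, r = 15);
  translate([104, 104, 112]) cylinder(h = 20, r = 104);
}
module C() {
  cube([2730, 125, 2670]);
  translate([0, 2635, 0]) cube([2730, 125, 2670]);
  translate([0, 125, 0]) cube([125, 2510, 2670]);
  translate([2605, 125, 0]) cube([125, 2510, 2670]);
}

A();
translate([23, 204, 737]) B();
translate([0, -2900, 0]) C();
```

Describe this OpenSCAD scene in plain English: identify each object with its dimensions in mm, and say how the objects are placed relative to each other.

A is a table with a 1260×795 mm rectangular top, 45 mm thick, top surface at z = 737 mm, supported by four round legs of 54 mm diameter, each leg's bounding box inset 20 mm from the nearest pair of top edges, running from the floor.

B is a spool: two coaxial disc flanges of radius 104 mm and thickness 20 mm, joined by a core cylinder of radius 15 mm and height 92 mm. The lower flange rests on z = 0 and the three cylinders share a vertical axis.

C is a box-shaped house frame (walls only): outside footprint 2730×2760 mm, wall height 2670 mm, wall thickness 125 mm. The two y-facing walls run the full x-width; the two x-facing walls fit between the inner faces of the y-facing walls.

The spool is on top of the table. The house frame is on the floor beside the table on its −y side.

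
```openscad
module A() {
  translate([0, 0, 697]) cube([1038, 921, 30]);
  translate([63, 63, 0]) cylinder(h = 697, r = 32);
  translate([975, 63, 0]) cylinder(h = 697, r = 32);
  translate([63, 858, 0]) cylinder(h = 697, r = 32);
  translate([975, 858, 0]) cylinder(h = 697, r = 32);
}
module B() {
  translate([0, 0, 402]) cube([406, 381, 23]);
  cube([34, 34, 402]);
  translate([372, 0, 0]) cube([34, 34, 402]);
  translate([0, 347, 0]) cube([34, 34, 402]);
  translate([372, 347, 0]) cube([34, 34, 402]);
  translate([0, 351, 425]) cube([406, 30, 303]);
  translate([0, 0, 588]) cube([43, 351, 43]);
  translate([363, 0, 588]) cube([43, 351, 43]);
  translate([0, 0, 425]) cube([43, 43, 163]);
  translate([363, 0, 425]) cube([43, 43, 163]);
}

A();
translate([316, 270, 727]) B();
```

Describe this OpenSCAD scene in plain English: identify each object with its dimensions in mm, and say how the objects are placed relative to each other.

A is a table with a 1038×921 mm rectangular top, 30 mm thick, top surface at z = 727 mm, supported by four round legs of 64 mm diameter, each leg's bounding box inset 31 mm from the nearest pair of top edges, running from the floor.

B is a chair: 406×381 mm seat, 23 mm thick, top at z = 425 mm, on four 34 mm square corner legs flush with the seat edges. A 30 mm thick backrest slab spans the full seat width, extending 303 mm above the seat top, its back face flush with the seat's +y edge. Two armrests of 43×43 mm section run along each side from the seat's front edge to the front of the backrest, top faces 206 mm above the seat top and outer faces flush with the seat's x-edges; a 43×43 mm post under the front of each armrest stands on the seat at the front corner.

The chair is on top of the table, centred.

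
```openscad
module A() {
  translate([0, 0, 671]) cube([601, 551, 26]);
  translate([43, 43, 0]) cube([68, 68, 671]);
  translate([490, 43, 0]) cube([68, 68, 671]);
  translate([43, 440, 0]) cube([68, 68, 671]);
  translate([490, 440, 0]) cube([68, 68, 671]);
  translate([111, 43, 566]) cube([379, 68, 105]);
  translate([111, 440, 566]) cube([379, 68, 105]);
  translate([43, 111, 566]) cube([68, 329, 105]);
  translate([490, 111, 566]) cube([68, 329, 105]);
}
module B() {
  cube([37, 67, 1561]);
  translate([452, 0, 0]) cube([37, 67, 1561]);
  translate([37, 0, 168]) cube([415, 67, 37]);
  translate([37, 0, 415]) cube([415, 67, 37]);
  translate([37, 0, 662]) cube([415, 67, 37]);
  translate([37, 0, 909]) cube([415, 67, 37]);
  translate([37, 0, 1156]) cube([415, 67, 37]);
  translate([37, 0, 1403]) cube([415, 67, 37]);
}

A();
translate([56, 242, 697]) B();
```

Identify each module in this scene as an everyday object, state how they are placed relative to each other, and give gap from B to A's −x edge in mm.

A is a table. B is a ladder. The ladder is on top of the table, centred. The gap from the ladder to the table's −x edge is 56 mm.

The ladder's min-x is at 56; the table's min-x is 0; gap = 56 mm.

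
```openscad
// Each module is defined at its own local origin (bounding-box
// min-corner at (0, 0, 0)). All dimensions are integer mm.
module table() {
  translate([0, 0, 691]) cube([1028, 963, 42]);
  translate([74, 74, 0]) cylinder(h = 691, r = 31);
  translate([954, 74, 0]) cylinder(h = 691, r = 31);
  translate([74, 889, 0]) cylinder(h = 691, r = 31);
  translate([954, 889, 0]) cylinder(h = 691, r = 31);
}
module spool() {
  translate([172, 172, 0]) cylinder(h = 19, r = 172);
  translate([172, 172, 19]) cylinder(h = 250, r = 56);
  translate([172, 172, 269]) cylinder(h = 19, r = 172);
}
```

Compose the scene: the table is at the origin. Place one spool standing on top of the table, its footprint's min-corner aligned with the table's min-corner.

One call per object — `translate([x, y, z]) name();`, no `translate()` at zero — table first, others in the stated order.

table();
translate([0, 0, 733]) spool();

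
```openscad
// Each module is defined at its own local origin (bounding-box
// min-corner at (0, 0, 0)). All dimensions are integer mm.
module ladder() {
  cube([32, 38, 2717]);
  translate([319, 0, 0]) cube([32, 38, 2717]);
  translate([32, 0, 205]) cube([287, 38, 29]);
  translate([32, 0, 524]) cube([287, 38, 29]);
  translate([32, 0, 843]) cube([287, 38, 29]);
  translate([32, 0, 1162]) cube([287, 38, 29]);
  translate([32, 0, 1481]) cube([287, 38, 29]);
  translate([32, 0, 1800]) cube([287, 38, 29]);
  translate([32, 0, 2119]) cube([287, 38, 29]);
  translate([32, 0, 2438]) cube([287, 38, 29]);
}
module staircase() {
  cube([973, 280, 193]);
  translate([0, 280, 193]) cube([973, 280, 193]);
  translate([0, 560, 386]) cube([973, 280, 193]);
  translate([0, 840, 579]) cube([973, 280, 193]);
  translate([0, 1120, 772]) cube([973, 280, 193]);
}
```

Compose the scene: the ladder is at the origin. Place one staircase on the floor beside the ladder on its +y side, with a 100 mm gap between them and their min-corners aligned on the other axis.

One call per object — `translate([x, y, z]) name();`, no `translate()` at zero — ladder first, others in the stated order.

ladder();
translate([0, 138, 0]) staircase();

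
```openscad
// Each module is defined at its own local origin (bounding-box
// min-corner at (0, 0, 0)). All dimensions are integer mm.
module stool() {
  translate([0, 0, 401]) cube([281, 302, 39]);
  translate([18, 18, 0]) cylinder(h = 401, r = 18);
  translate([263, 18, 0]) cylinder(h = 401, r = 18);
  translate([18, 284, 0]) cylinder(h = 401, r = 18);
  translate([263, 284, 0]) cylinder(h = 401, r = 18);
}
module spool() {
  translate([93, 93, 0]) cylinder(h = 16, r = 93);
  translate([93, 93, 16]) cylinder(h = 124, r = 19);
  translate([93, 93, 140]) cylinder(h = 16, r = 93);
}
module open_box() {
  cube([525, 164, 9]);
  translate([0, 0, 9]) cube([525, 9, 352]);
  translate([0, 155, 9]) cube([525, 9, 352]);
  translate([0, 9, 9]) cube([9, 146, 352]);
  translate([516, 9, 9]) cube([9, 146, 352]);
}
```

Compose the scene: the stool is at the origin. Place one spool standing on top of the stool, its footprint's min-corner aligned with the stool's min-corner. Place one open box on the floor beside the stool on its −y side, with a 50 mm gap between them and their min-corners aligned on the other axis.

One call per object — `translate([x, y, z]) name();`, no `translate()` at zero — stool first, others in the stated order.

stool();
translate([0, 0, 440]) spool();
translate([0, -214, 0]) open_box();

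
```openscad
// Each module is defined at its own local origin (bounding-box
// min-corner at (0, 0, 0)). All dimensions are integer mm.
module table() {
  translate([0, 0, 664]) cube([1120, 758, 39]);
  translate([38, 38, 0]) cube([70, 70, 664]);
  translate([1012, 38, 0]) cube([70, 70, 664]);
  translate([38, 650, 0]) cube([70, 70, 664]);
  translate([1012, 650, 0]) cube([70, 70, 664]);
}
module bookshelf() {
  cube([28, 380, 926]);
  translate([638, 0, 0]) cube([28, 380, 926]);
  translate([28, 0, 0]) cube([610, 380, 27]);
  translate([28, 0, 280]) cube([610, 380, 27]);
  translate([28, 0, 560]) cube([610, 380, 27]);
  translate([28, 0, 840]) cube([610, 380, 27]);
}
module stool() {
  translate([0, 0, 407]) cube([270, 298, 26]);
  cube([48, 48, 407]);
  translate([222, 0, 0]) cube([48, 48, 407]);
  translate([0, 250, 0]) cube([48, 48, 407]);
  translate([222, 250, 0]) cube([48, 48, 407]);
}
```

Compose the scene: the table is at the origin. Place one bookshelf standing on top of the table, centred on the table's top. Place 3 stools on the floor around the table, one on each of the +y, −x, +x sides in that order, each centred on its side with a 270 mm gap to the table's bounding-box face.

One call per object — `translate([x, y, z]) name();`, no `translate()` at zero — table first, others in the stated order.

table();
translate([227, 189, 703]) bookshelf();
translate([425, 1028, 0]) stool();
translate([-540, 230, 0]) stool();
translate([1390, 230, 0]) stool();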